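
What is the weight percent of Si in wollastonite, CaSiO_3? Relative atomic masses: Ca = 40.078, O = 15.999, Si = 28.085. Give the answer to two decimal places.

Formula mass = 1×40.078 + 1×28.085 + 3×15.999 = 116.160 g/mol, of which 28.085 g is Si.
So Si makes up 28.085/116.160 = 0.2418 of the mass, i.e. 24.18%.

24.18 mass %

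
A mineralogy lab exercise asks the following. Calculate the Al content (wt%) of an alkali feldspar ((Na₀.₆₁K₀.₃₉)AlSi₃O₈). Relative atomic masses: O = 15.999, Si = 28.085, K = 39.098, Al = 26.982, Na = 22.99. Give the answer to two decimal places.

Formula mass = 0.61·22.99 + 0.39·39.098 + 1·26.982 + 3·28.085 + 8·15.999 = 268.501 g/mol, of which 26.982 g is Al.
So Al makes up 26.982/268.501 = 0.1005 of the mass, i.e. 10.05%.

10.05 wt%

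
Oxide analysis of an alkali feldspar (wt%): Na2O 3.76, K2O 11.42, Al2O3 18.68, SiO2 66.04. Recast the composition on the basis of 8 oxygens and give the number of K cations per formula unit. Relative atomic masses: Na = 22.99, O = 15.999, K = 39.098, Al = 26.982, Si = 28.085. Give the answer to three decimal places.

0.662 K apfu

Na2O (M=61.979): mol = 0.06067; Na = 0.12134, O = 0.06067.
K2O (M=94.195): mol = 0.12124; K = 0.24248, O = 0.12124.
Al2O3 (M=101.961): mol = 0.18321; Al = 0.36642, O = 0.54963.
SiO2 (M=60.083): mol = 1.09915; Si = 1.09915, O = 2.19830.
ΣO = 2.92984; factor = 8/ΣO = 2.73052.
K apfu = 0.24248 × 2.73052 = 0.662.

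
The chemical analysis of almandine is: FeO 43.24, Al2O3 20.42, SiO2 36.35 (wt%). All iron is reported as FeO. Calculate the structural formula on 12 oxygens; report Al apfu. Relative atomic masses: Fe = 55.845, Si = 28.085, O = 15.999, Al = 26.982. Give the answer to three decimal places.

1.992 Al apfu

FeO (M=71.844): mol = 0.60186; Fe = 0.60186, O = 0.60186.
Al2O3 (M=101.961): mol = 0.20027; Al = 0.40054, O = 0.60081.
SiO2 (M=60.083): mol = 0.60500; Si = 0.60500, O = 1.21000.
ΣO = 2.41267; factor = 12/ΣO = 4.97374.
Al apfu = 0.40054 × 4.97374 = 1.992.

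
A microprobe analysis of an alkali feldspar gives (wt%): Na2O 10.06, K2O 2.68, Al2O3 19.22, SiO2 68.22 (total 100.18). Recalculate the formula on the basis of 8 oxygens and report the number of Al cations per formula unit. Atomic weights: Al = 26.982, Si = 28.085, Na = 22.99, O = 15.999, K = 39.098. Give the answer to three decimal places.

0.996 Al apfu

Na2O: 10.06/61.979 = 0.16231 mol → 0.32462 mol Na, 0.16231 mol O.
K2O: 2.68/94.195 = 0.02845 mol → 0.05690 mol K, 0.02845 mol O.
Al2O3: 19.22/101.961 = 0.18850 mol → 0.37700 mol Al, 0.56550 mol O.
SiO2: 68.22/60.083 = 1.13543 mol → 1.13543 mol Si, 2.27086 mol O.
Total oxygen = 3.02712 mol. Normalization factor = 8/3.02712 = 2.64278.
Al per 8 O = 0.37700 × 2.64278 = 0.996.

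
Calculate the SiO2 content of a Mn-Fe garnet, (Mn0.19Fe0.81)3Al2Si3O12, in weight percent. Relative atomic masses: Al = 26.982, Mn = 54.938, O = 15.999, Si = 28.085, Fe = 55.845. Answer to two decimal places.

36.25 wt%

Molar mass of (Mn0.19Fe0.81)3Al2Si3O12 = 0.57*54.938 + 2.43*55.845 + 2*26.982 + 3*28.085 + 12*15.999 = 497.225 g/mol.
Each formula unit contains 3 Si, equivalent to 3/1 = 3.0000 mol SiO2.
M(SiO2) = 1×28.085 + 2×15.999 = 60.083 g/mol.
Mass of SiO2 per formula unit = 3.0000 × 60.083 = 180.249 g.
SiO2 wt% = 180.249 / 497.225 × 100 = 36.25%.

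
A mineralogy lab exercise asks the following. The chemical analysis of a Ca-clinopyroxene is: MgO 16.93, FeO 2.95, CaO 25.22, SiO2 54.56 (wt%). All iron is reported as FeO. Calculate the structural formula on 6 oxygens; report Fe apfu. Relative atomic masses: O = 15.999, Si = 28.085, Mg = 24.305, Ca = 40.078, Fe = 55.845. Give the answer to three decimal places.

0.090 Fe apfu

MgO (M=40.304): mol = 0.42006; Mg = 0.42006, O = 0.42006.
FeO (M=71.844): mol = 0.04106; Fe = 0.04106, O = 0.04106.
CaO (M=56.077): mol = 0.44974; Ca = 0.44974, O = 0.44974.
SiO2 (M=60.083): mol = 0.90808; Si = 0.90808, O = 1.81616.
ΣO = 2.72702; factor = 6/ΣO = 2.20020.
Fe apfu = 0.04106 × 2.20020 = 0.090.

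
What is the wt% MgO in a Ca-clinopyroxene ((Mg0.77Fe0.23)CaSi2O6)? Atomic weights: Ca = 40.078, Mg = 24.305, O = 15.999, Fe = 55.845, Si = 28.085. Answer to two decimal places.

13.87 wt%

M((Mg0.77Fe0.23)CaSi2O6) = 223.801 g/mol; M(MgO) = 40.304 g/mol.
Moles MgO per formula unit = 0.77 Mg ÷ 1 = 0.7700.
MgO fraction = (0.7700 × 40.304) / 223.801 = 31.034/223.801 = 0.1387.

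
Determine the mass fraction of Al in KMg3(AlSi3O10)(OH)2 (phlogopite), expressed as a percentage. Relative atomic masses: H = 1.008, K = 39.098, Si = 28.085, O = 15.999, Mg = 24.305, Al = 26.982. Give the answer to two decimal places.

6.47 weight percent

M(KMg3(AlSi3O10)(OH)2) = 417.254 g/mol.
Al contributes 1 × 26.982 = 26.982 g per mole.
26.982/417.254 = 0.0647 → 6.47%.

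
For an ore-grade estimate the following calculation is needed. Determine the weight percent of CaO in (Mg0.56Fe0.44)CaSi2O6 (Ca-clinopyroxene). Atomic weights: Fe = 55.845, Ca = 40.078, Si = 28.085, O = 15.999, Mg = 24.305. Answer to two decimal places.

Formula mass = 230.425 g/mol.
1 Ca → 1.0000 mol CaO per formula unit; M(CaO) = 56.077, so CaO mass = 56.077 g.
56.077/230.425 × 100 = 24.34 wt%.

24.34 wt%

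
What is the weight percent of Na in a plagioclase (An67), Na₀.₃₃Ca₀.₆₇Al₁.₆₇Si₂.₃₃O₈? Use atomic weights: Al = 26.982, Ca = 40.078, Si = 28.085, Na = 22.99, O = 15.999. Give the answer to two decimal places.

2.78 wt%

Formula mass = 0.33·22.99 + 0.67·40.078 + 1.67·26.982 + 2.33·28.085 + 8·15.999 = 272.929 g/mol, of which 7.587 g is Na.
So Na makes up 7.587/272.929 = 0.0278 of the mass, i.e. 2.78%.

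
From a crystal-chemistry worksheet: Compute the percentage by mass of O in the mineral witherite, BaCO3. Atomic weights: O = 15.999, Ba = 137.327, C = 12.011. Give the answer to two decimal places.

M(BaCO3) = 197.335 g/mol.
O contributes 3 × 15.999 = 47.997 g per mole.
47.997/197.335 = 0.2432 → 24.32%.

24.32 wt%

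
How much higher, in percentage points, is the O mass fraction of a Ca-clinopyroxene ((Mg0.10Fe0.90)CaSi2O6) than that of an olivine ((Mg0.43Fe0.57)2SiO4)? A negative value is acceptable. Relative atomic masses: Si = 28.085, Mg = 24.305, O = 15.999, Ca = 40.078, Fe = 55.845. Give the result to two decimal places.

2.96 percentage points

First mineral: 95.994 g O in 244.933 g formula = 39.19 wt% O.
Second mineral: 63.996 g O in 176.647 g formula = 36.23 wt% O.
39.19% − 36.23% gives a difference of 2.96 percentage points.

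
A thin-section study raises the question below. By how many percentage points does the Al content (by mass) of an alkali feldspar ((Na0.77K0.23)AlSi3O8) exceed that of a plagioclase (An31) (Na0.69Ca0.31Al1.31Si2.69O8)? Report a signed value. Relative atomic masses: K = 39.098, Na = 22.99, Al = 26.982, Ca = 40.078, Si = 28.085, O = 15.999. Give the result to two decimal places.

-3.08 percentage points

M((Na0.77K0.23)AlSi3O8) = 265.924 g/mol, so wt% Al = 26.982/265.924 × 100 = 10.15%.
M(Na0.69Ca0.31Al1.31Si2.69O8) = 267.174 g/mol, so wt% Al = 35.346/267.174 × 100 = 13.23%.
10.15 − 13.23 = -3.08 pp.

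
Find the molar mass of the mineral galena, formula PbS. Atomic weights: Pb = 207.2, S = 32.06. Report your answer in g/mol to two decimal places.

Pb: 1 × 207.2 = 207.2000
S: 1 × 32.06 = 32.0600
Summing the contributions gives the formula mass.

239.26 g/mol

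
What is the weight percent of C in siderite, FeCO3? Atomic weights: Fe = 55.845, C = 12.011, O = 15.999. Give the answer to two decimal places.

10.37 weight percent

Molar mass of FeCO3: 1*55.845 + 1*12.011 + 3*15.999 = 115.853 g/mol.
Mass of C per formula unit: 1 × 12.011 = 12.011 g.
Weight fraction C = 12.011 / 115.853 = 0.1037.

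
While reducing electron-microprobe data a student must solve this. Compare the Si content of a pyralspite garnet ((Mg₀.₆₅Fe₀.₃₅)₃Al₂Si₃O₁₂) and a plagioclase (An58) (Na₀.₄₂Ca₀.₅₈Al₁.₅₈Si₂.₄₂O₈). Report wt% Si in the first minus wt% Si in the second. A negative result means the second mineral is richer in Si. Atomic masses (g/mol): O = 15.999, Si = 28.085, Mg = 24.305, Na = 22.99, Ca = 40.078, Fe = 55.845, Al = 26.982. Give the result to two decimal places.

-5.72 percentage points

Si in (Mg₀.₆₅Fe₀.₃₅)₃Al₂Si₃O₁₂: molar mass 436.239 g/mol; 3×28.085 = 84.255 g → 19.31 wt%.
Si in Na₀.₄₂Ca₀.₅₈Al₁.₅₈Si₂.₄₂O₈: molar mass 271.490 g/mol; 2.42×28.085 = 67.966 g → 25.03 wt%.
Difference = 19.31 − 25.03 = -5.72 percentage points.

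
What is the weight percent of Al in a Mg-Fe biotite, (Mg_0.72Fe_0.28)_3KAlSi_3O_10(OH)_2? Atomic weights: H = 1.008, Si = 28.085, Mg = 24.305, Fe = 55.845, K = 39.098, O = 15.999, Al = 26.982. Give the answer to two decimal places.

Formula mass = 2.16·24.305 + 0.84·55.845 + 1·39.098 + 1·26.982 + 3·28.085 + 12·15.999 + 2·1.008 = 443.748 g/mol, of which 26.982 g is Al.
So Al makes up 26.982/443.748 = 0.0608 of the mass, i.e. 6.08%.

6.08 wt%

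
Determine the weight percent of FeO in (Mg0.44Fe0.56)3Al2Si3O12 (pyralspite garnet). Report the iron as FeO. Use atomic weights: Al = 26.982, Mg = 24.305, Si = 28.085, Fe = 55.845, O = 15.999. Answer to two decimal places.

M((Mg0.44Fe0.56)3Al2Si3O12) = 456.109 g/mol; M(FeO) = 71.844 g/mol.
Moles FeO per formula unit = 1.68 Fe ÷ 1 = 1.6800.
FeO fraction = (1.6800 × 71.844) / 456.109 = 120.698/456.109 = 0.2646.

26.46 wt%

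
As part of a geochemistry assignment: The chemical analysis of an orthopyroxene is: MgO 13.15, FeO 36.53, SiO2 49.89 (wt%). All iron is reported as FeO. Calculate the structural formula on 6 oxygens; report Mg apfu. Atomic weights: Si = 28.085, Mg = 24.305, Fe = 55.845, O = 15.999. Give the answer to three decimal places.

MgO (M=40.304): mol = 0.32627; Mg = 0.32627, O = 0.32627.
FeO (M=71.844): mol = 0.50846; Fe = 0.50846, O = 0.50846.
SiO2 (M=60.083): mol = 0.83035; Si = 0.83035, O = 1.66070.
ΣO = 2.49543; factor = 6/ΣO = 2.40440.
Mg apfu = 0.32627 × 2.40440 = 0.784.

0.784 Mg apfu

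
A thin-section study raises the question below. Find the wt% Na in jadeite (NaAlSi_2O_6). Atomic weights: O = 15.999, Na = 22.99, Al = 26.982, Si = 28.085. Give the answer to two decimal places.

Formula mass = 1×22.99 + 1×26.982 + 2×28.085 + 6×15.999 = 202.136 g/mol, of which 22.990 g is Na.
So Na makes up 22.990/202.136 = 0.1137 of the mass, i.e. 11.37%.

11.37 weight percent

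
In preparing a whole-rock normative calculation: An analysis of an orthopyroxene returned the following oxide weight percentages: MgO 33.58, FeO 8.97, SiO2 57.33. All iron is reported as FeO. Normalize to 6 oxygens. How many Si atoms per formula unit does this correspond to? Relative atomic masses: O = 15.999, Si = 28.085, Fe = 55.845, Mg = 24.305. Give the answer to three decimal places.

MgO (M=40.304): mol = 0.83317; Mg = 0.83317, O = 0.83317.
FeO (M=71.844): mol = 0.12485; Fe = 0.12485, O = 0.12485.
SiO2 (M=60.083): mol = 0.95418; Si = 0.95418, O = 1.90836.
ΣO = 2.86638; factor = 6/ΣO = 2.09323.
Si apfu = 0.95418 × 2.09323 = 1.997.

1.997 Si apfu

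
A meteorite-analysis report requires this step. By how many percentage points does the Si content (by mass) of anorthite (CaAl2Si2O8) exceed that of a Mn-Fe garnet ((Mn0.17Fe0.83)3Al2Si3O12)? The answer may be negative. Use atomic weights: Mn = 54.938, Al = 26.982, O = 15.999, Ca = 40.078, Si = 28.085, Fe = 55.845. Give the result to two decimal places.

Si in CaAl2Si2O8: molar mass 278.204 g/mol; 2×28.085 = 56.170 g → 20.19 wt%.
Si in (Mn0.17Fe0.83)3Al2Si3O12: molar mass 497.279 g/mol; 3×28.085 = 84.255 g → 16.94 wt%.
Difference = 20.19 − 16.94 = 3.25 percentage points.

3.25 percentage points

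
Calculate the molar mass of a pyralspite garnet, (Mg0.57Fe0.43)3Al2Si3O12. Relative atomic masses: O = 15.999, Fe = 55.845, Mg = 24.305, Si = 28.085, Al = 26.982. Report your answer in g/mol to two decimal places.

M = 1.71×24.305 + 1.29×55.845 + 2×26.982 + 3×28.085 + 12×15.999

443.81 g/mol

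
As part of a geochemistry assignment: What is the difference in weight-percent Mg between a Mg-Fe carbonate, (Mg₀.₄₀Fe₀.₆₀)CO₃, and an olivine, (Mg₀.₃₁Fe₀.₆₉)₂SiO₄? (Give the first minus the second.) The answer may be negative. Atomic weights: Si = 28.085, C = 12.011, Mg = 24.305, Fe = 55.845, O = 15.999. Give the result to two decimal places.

1.24 percentage points

M((Mg₀.₄₀Fe₀.₆₀)CO₃) = 103.237 g/mol, so wt% Mg = 9.722/103.237 × 100 = 9.42%.
M((Mg₀.₃₁Fe₀.₆₉)₂SiO₄) = 184.216 g/mol, so wt% Mg = 15.069/184.216 × 100 = 8.18%.
9.42 − 8.18 = 1.24 pp.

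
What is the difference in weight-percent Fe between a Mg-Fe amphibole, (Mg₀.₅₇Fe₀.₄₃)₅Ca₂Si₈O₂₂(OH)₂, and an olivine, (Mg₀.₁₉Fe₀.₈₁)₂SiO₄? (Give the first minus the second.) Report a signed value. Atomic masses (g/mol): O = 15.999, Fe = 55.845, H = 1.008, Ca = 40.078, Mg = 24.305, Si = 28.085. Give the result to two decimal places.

-33.53 percentage points

Fe in (Mg₀.₅₇Fe₀.₄₃)₅Ca₂Si₈O₂₂(OH)₂: molar mass 880.164 g/mol; 2.15×55.845 = 120.067 g → 13.64 wt%.
Fe in (Mg₀.₁₉Fe₀.₈₁)₂SiO₄: molar mass 191.786 g/mol; 1.62×55.845 = 90.469 g → 47.17 wt%.
Difference = 13.64 − 47.17 = -33.53 percentage points.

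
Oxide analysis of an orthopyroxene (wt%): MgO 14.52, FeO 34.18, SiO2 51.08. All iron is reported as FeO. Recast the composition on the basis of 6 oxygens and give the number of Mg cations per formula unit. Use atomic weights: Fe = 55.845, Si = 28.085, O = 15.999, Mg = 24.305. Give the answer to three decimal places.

0.852 Mg apfu

MgO: 14.52/40.304 = 0.36026 mol → 0.36026 mol Mg, 0.36026 mol O.
FeO: 34.18/71.844 = 0.47575 mol → 0.47575 mol Fe, 0.47575 mol O.
SiO2: 51.08/60.083 = 0.85016 mol → 0.85016 mol Si, 1.70032 mol O.
Total oxygen = 2.53633 mol. Normalization factor = 6/2.53633 = 2.36562.
Mg per 6 O = 0.36026 × 2.36562 = 0.852.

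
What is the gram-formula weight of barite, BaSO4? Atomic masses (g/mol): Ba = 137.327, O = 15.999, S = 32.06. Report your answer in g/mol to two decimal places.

233.38 g/mol

The formula mass is the sum 1·137.327 + 1·32.06 + 4·15.999.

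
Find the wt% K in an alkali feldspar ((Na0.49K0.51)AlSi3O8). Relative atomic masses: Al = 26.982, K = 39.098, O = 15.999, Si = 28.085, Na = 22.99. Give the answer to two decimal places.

7.37 mass %

Formula mass = 0.49·22.99 + 0.51·39.098 + 1·26.982 + 3·28.085 + 8·15.999 = 270.434 g/mol, of which 19.940 g is K.
So K makes up 19.940/270.434 = 0.0737 of the mass, i.e. 7.37%.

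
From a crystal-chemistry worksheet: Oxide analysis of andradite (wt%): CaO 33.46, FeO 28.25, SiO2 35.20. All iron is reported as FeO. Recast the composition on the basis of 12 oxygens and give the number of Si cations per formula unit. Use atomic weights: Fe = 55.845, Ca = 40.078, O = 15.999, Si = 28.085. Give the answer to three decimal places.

3.252 Si apfu

CaO: 33.46/56.077 = 0.59668 mol → 0.59668 mol Ca, 0.59668 mol O.
FeO: 28.25/71.844 = 0.39321 mol → 0.39321 mol Fe, 0.39321 mol O.
SiO2: 35.20/60.083 = 0.58586 mol → 0.58586 mol Si, 1.17172 mol O.
Total oxygen = 2.16161 mol. Normalization factor = 12/2.16161 = 5.55142.
Si per 12 O = 0.58586 × 5.55142 = 3.252.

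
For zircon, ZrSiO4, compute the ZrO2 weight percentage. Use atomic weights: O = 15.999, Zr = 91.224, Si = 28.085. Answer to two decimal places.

M(ZrSiO4) = 183.305 g/mol; M(ZrO2) = 123.222 g/mol.
Moles ZrO2 per formula unit = 1 Zr ÷ 1 = 1.0000.
ZrO2 fraction = (1.0000 × 123.222) / 183.305 = 123.222/183.305 = 0.6722.

67.22 wt%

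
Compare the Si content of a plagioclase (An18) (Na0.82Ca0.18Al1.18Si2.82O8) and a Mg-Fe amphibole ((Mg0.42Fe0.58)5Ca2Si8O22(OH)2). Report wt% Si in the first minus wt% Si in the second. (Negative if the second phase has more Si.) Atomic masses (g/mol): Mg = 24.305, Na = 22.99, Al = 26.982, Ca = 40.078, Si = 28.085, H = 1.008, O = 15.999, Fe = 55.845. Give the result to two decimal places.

5.02 percentage points

Si in Na0.82Ca0.18Al1.18Si2.82O8: molar mass 265.096 g/mol; 2.82×28.085 = 79.200 g → 29.88 wt%.
Si in (Mg0.42Fe0.58)5Ca2Si8O22(OH)2: molar mass 903.819 g/mol; 8×28.085 = 224.680 g → 24.86 wt%.
Difference = 29.88 − 24.86 = 5.02 percentage points.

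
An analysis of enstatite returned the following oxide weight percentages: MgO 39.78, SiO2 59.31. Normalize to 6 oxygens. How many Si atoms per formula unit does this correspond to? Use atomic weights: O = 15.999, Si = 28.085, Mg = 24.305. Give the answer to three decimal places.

MgO (M=40.304): mol = 0.98700; Mg = 0.98700, O = 0.98700.
SiO2 (M=60.083): mol = 0.98713; Si = 0.98713, O = 1.97426.
ΣO = 2.96126; factor = 6/ΣO = 2.02616.
Si apfu = 0.98713 × 2.02616 = 2.000.

2.000 Si apfu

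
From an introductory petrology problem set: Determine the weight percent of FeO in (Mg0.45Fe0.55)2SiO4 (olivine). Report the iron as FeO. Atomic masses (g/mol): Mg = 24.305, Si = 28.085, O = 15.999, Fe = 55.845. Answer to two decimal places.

Molar mass of (Mg0.45Fe0.55)2SiO4 = 0.90×24.305 + 1.10×55.845 + 1×28.085 + 4×15.999 = 175.385 g/mol.
Each formula unit contains 1.10 Fe, equivalent to 1.10/1 = 1.1000 mol FeO.
M(FeO) = 1×55.845 + 1×15.999 = 71.844 g/mol.
Mass of FeO per formula unit = 1.1000 × 71.844 = 79.028 g.
FeO wt% = 79.028 / 175.385 × 100 = 45.06%.

45.06 wt%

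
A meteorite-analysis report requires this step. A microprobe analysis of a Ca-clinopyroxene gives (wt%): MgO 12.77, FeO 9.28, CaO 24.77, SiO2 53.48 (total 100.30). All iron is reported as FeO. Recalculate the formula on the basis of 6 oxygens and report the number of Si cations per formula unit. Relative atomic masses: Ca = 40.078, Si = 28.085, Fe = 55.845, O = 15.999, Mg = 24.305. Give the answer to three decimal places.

2.002 Si apfu

12.77 wt% MgO ÷ 40.304 g/mol = 0.31684 mol, giving 0.31684 Mg and 0.31684 O.
9.28 wt% FeO ÷ 71.844 g/mol = 0.12917 mol, giving 0.12917 Fe and 0.12917 O.
24.77 wt% CaO ÷ 56.077 g/mol = 0.44171 mol, giving 0.44171 Ca and 0.44171 O.
53.48 wt% SiO2 ÷ 60.083 g/mol = 0.89010 mol, giving 0.89010 Si and 1.78020 O.
Oxygen sums to 2.66792; scaling by 6/2.66792 = 2.24894 puts the formula on 6 O.
Si: 0.89010 × 2.24894 = 2.002 atoms per formula unit.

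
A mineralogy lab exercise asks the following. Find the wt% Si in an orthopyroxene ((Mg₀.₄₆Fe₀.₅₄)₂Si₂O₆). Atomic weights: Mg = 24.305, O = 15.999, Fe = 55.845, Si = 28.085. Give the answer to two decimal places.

23.92 wt%

M((Mg₀.₄₆Fe₀.₅₄)₂Si₂O₆) = 234.837 g/mol.
Si contributes 2 × 28.085 = 56.170 g per mole.
56.170/234.837 = 0.2392 → 23.92%.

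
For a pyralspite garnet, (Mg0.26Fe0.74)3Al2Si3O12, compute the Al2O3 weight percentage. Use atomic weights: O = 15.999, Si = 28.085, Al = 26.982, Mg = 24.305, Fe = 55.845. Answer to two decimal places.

21.55 wt%

Molar mass of (Mg0.26Fe0.74)3Al2Si3O12 = 0.78·24.305 + 2.22·55.845 + 2·26.982 + 3·28.085 + 12·15.999 = 473.141 g/mol.
Each formula unit contains 2 Al, equivalent to 2/2 = 1.0000 mol Al2O3.
M(Al2O3) = 2×26.982 + 3×15.999 = 101.961 g/mol.
Mass of Al2O3 per formula unit = 1.0000 × 101.961 = 101.961 g.
Al2O3 wt% = 101.961 / 473.141 × 100 = 21.55%.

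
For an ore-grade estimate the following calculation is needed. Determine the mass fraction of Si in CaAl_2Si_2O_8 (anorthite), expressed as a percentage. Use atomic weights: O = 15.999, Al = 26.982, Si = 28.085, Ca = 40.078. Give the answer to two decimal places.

Molar mass of CaAl_2Si_2O_8: 1·40.078 + 2·26.982 + 2·28.085 + 8·15.999 = 278.204 g/mol.
Mass of Si per formula unit: 2 × 28.085 = 56.170 g.
Weight fraction Si = 56.170 / 278.204 = 0.2019.

20.19 mass %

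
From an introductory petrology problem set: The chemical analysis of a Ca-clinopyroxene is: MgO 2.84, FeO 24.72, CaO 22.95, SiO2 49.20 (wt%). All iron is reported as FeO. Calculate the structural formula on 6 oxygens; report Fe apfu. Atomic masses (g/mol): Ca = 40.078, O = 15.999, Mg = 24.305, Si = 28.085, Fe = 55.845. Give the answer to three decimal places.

MgO (M=40.304): mol = 0.07046; Mg = 0.07046, O = 0.07046.
FeO (M=71.844): mol = 0.34408; Fe = 0.34408, O = 0.34408.
CaO (M=56.077): mol = 0.40926; Ca = 0.40926, O = 0.40926.
SiO2 (M=60.083): mol = 0.81887; Si = 0.81887, O = 1.63774.
ΣO = 2.46154; factor = 6/ΣO = 2.43750.
Fe apfu = 0.34408 × 2.43750 = 0.839.

0.839 Fe apfu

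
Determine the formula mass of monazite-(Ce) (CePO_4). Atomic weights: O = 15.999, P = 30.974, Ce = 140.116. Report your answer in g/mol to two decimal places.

235.09 g/mol

The formula mass is the sum 1×140.116 + 1×30.974 + 4×15.999.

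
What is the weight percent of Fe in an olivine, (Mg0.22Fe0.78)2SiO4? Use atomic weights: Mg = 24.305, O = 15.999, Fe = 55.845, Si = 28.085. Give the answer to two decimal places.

Formula mass = 0.44·24.305 + 1.56·55.845 + 1·28.085 + 4·15.999 = 189.893 g/mol, of which 87.118 g is Fe.
So Fe makes up 87.118/189.893 = 0.4588 of the mass, i.e. 45.88%.

45.88 wt%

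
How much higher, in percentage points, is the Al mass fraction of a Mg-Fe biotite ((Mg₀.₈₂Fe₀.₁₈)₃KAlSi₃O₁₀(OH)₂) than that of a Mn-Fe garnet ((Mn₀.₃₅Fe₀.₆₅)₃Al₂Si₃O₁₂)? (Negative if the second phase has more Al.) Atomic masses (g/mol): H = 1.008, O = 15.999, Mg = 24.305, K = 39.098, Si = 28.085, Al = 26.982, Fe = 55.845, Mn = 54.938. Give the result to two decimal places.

M((Mg₀.₈₂Fe₀.₁₈)₃KAlSi₃O₁₀(OH)₂) = 434.286 g/mol, so wt% Al = 26.982/434.286 × 100 = 6.21%.
M((Mn₀.₃₅Fe₀.₆₅)₃Al₂Si₃O₁₂) = 496.790 g/mol, so wt% Al = 53.964/496.790 × 100 = 10.86%.
6.21 − 10.86 = -4.65 pp.

-4.65 percentage points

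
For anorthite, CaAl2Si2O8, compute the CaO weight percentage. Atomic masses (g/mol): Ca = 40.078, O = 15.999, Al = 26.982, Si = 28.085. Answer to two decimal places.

Formula mass = 278.204 g/mol.
1 Ca → 1.0000 mol CaO per formula unit; M(CaO) = 56.077, so CaO mass = 56.077 g.
56.077/278.204 × 100 = 20.16 wt%.

20.16 wt%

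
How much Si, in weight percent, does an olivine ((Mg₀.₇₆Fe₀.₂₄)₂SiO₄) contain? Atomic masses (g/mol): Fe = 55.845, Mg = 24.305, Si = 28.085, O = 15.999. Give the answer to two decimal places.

18.02 weight percent

Molar mass of (Mg₀.₇₆Fe₀.₂₄)₂SiO₄: 1.52·24.305 + 0.48·55.845 + 1·28.085 + 4·15.999 = 155.830 g/mol.
Mass of Si per formula unit: 1 × 28.085 = 28.085 g.
Weight fraction Si = 28.085 / 155.830 = 0.1802.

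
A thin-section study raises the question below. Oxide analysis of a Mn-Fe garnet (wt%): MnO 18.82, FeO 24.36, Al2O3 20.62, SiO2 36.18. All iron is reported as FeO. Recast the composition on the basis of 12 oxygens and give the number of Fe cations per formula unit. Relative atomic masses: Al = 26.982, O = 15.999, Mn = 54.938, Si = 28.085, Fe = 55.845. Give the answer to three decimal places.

1.685 Fe apfu

MnO: 18.82/70.937 = 0.26531 mol → 0.26531 mol Mn, 0.26531 mol O.
FeO: 24.36/71.844 = 0.33907 mol → 0.33907 mol Fe, 0.33907 mol O.
Al2O3: 20.62/101.961 = 0.20223 mol → 0.40446 mol Al, 0.60669 mol O.
SiO2: 36.18/60.083 = 0.60217 mol → 0.60217 mol Si, 1.20434 mol O.
Total oxygen = 2.41541 mol. Normalization factor = 12/2.41541 = 4.96810.
Fe per 12 O = 0.33907 × 4.96810 = 1.685.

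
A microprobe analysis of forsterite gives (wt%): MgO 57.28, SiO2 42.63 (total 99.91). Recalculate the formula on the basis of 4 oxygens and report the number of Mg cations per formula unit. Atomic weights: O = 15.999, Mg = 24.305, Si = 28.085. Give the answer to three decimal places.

2.002 Mg apfu

MgO: 57.28/40.304 = 1.42120 mol → 1.42120 mol Mg, 1.42120 mol O.
SiO2: 42.63/60.083 = 0.70952 mol → 0.70952 mol Si, 1.41904 mol O.
Total oxygen = 2.84024 mol. Normalization factor = 4/2.84024 = 1.40833.
Mg per 4 O = 1.42120 × 1.40833 = 2.002.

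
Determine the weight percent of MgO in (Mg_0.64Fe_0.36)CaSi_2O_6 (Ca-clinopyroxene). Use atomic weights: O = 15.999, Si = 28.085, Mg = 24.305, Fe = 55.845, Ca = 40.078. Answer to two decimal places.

11.32 wt%

Formula mass = 227.901 g/mol.
0.64 Mg → 0.6400 mol MgO per formula unit; M(MgO) = 40.304, so MgO mass = 25.795 g.
25.795/227.901 × 100 = 11.32 wt%.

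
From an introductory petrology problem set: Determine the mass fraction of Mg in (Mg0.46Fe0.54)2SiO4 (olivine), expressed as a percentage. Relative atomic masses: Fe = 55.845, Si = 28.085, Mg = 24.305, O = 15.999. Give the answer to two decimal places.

Formula mass = 0.92*24.305 + 1.08*55.845 + 1*28.085 + 4*15.999 = 174.754 g/mol, of which 22.361 g is Mg.
So Mg makes up 22.361/174.754 = 0.1280 of the mass, i.e. 12.80%.

12.80 mass %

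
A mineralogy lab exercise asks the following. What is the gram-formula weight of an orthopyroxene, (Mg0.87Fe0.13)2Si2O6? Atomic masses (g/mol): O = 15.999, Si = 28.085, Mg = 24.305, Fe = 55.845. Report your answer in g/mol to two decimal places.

208.97 g/mol

The formula mass is the sum 1.74·24.305 + 0.26·55.845 + 2·28.085 + 6·15.999.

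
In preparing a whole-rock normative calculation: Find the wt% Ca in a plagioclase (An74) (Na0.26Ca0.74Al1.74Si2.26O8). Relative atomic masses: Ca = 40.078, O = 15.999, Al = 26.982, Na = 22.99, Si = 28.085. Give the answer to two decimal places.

M(Na0.26Ca0.74Al1.74Si2.26O8) = 274.048 g/mol.
Ca contributes 0.74 × 40.078 = 29.658 g per mole.
29.658/274.048 = 0.1082 → 10.82%.

10.82 mass %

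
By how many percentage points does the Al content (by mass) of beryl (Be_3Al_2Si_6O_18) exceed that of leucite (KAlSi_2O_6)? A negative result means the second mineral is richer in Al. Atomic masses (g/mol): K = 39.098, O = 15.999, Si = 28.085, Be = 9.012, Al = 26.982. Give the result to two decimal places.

M(Be_3Al_2Si_6O_18) = 537.492 g/mol, so wt% Al = 53.964/537.492 × 100 = 10.04%.
M(KAlSi_2O_6) = 218.244 g/mol, so wt% Al = 26.982/218.244 × 100 = 12.36%.
10.04 − 12.36 = -2.32 pp.

-2.32 percentage points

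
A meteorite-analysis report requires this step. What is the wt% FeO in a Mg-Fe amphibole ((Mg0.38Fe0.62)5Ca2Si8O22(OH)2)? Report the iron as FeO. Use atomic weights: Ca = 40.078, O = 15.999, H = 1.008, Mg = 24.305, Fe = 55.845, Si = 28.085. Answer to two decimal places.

Formula mass = 910.127 g/mol.
3.10 Fe → 3.1000 mol FeO per formula unit; M(FeO) = 71.844, so FeO mass = 222.716 g.
222.716/910.127 × 100 = 24.47 wt%.

24.47 wt%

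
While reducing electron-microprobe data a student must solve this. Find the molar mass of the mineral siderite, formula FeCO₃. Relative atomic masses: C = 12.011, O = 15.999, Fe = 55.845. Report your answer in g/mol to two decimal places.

The formula mass is the sum 1·55.845 + 1·12.011 + 3·15.999.

115.85 g/mol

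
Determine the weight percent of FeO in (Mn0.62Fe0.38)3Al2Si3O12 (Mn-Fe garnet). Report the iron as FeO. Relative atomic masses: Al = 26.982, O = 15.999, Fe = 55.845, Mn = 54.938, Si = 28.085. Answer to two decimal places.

Formula mass = 496.055 g/mol.
1.14 Fe → 1.1400 mol FeO per formula unit; M(FeO) = 71.844, so FeO mass = 81.902 g.
81.902/496.055 × 100 = 16.51 wt%.

16.51 wt%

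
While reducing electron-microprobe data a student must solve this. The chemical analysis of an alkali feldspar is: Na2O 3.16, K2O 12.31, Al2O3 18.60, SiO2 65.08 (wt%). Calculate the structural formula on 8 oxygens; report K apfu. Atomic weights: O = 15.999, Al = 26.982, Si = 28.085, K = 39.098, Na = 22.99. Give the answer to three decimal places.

Na2O: 3.16/61.979 = 0.05099 mol → 0.10198 mol Na, 0.05099 mol O.
K2O: 12.31/94.195 = 0.13069 mol → 0.26138 mol K, 0.13069 mol O.
Al2O3: 18.60/101.961 = 0.18242 mol → 0.36484 mol Al, 0.54726 mol O.
SiO2: 65.08/60.083 = 1.08317 mol → 1.08317 mol Si, 2.16634 mol O.
Total oxygen = 2.89528 mol. Normalization factor = 8/2.89528 = 2.76312.
K per 8 O = 0.26138 × 2.76312 = 0.722.

0.722 K apfu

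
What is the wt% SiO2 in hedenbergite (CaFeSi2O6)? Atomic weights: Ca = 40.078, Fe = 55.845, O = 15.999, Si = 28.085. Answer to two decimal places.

48.44 wt%

Formula mass = 248.087 g/mol.
2 Si → 2.0000 mol SiO2 per formula unit; M(SiO2) = 60.083, so SiO2 mass = 120.166 g.
120.166/248.087 × 100 = 48.44 wt%.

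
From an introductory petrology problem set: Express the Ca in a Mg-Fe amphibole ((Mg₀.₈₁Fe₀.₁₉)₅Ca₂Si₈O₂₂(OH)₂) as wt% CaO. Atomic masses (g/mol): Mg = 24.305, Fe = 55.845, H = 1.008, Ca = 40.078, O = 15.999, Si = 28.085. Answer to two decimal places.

13.31 wt%

M((Mg₀.₈₁Fe₀.₁₉)₅Ca₂Si₈O₂₂(OH)₂) = 842.316 g/mol; M(CaO) = 56.077 g/mol.
Moles CaO per formula unit = 2 Ca ÷ 1 = 2.0000.
CaO fraction = (2.0000 × 56.077) / 842.316 = 112.154/842.316 = 0.1331.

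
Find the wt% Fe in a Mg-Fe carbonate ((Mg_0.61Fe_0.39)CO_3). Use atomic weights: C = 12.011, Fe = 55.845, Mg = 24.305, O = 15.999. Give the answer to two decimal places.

22.54 mass %

Molar mass of (Mg_0.61Fe_0.39)CO_3: 0.61·24.305 + 0.39·55.845 + 1·12.011 + 3·15.999 = 96.614 g/mol.
Mass of Fe per formula unit: 0.39 × 55.845 = 21.780 g.
Weight fraction Fe = 21.780 / 96.614 = 0.2254.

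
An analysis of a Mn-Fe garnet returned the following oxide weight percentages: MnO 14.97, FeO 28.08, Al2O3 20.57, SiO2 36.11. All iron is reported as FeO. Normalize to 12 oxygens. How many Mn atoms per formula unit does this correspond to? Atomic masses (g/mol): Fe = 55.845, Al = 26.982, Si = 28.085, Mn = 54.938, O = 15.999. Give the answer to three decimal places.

14.97 wt% MnO ÷ 70.937 g/mol = 0.21103 mol, giving 0.21103 Mn and 0.21103 O.
28.08 wt% FeO ÷ 71.844 g/mol = 0.39085 mol, giving 0.39085 Fe and 0.39085 O.
20.57 wt% Al2O3 ÷ 101.961 g/mol = 0.20174 mol, giving 0.40348 Al and 0.60522 O.
36.11 wt% SiO2 ÷ 60.083 g/mol = 0.60100 mol, giving 0.60100 Si and 1.20200 O.
Oxygen sums to 2.40910; scaling by 12/2.40910 = 4.98111 puts the formula on 12 O.
Mn: 0.21103 × 4.98111 = 1.051 atoms per formula unit.

1.051 Mn apfu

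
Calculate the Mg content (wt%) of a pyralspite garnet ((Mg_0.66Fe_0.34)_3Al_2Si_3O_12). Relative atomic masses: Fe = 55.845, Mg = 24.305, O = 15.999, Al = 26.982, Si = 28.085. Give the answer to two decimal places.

11.06 wt%

Formula mass = 1.98·24.305 + 1.02·55.845 + 2·26.982 + 3·28.085 + 12·15.999 = 435.293 g/mol, of which 48.124 g is Mg.
So Mg makes up 48.124/435.293 = 0.1106 of the mass, i.e. 11.06%.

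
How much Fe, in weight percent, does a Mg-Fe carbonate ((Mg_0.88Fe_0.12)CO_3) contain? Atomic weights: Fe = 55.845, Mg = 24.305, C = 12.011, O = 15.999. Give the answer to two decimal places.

7.61 weight percent

Molar mass of (Mg_0.88Fe_0.12)CO_3: 0.88*24.305 + 0.12*55.845 + 1*12.011 + 3*15.999 = 88.098 g/mol.
Mass of Fe per formula unit: 0.12 × 55.845 = 6.701 g.
Weight fraction Fe = 6.701 / 88.098 = 0.0761.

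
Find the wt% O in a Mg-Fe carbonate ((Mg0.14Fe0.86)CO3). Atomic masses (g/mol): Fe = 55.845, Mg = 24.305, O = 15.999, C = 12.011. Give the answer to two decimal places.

M((Mg0.14Fe0.86)CO3) = 111.437 g/mol.
O contributes 3 × 15.999 = 47.997 g per mole.
47.997/111.437 = 0.4307 → 43.07%.

43.07 wt%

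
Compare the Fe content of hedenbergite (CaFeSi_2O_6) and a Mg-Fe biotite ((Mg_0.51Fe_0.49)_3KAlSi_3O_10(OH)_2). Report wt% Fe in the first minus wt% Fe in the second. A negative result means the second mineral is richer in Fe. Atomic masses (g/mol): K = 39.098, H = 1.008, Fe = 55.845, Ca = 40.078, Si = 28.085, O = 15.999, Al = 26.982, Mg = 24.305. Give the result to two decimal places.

Fe in CaFeSi_2O_6: molar mass 248.087 g/mol; 1×55.845 = 55.845 g → 22.51 wt%.
Fe in (Mg_0.51Fe_0.49)_3KAlSi_3O_10(OH)_2: molar mass 463.618 g/mol; 1.47×55.845 = 82.092 g → 17.71 wt%.
Difference = 22.51 − 17.71 = 4.80 percentage points.

4.80 percentage points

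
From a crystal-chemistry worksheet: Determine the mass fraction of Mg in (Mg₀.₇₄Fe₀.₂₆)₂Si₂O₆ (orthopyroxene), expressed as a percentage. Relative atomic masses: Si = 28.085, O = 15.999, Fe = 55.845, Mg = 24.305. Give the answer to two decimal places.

M((Mg₀.₇₄Fe₀.₂₆)₂Si₂O₆) = 217.175 g/mol.
Mg contributes 1.48 × 24.305 = 35.971 g per mole.
35.971/217.175 = 0.1656 → 16.56%.

16.56 mass %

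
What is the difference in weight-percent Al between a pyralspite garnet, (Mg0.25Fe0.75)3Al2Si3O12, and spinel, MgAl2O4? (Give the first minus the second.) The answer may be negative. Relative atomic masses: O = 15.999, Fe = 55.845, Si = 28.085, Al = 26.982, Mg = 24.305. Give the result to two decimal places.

-26.55 percentage points

First mineral: 53.964 g Al in 474.087 g formula = 11.38 wt% Al.
Second mineral: 53.964 g Al in 142.265 g formula = 37.93 wt% Al.
11.38% − 37.93% gives a difference of -26.55 percentage points.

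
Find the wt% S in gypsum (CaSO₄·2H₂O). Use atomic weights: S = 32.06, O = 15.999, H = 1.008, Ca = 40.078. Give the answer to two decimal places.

18.62 mass %

M(CaSO₄·2H₂O) = 172.164 g/mol.
S contributes 1 × 32.06 = 32.060 g per mole.
32.060/172.164 = 0.1862 → 18.62%.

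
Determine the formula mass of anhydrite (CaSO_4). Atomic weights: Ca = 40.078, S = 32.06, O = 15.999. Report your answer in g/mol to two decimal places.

136.13 g/mol

Ca: 1 × 40.078 = 40.0780
S: 1 × 32.06 = 32.0600
O: 4 × 15.999 = 63.9960
Summing the contributions gives the formula mass.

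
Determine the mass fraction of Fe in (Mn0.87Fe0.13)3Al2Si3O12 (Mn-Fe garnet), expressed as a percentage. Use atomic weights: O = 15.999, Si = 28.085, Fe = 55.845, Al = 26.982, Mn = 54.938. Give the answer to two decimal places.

4.40 wt%

M((Mn0.87Fe0.13)3Al2Si3O12) = 495.375 g/mol.
Fe contributes 0.39 × 55.845 = 21.780 g per mole.
21.780/495.375 = 0.0440 → 4.40%.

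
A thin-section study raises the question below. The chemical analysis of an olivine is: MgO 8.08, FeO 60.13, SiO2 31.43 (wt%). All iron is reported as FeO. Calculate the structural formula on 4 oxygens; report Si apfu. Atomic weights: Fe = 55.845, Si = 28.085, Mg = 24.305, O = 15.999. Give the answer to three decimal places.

MgO: 8.08/40.304 = 0.20048 mol → 0.20048 mol Mg, 0.20048 mol O.
FeO: 60.13/71.844 = 0.83695 mol → 0.83695 mol Fe, 0.83695 mol O.
SiO2: 31.43/60.083 = 0.52311 mol → 0.52311 mol Si, 1.04622 mol O.
Total oxygen = 2.08365 mol. Normalization factor = 4/2.08365 = 1.91971.
Si per 4 O = 0.52311 × 1.91971 = 1.004.

1.004 Si apfu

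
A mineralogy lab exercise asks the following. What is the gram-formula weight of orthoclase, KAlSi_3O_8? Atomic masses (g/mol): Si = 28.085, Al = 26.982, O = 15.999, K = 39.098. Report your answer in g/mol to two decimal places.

The formula mass is the sum 1·39.098 + 1·26.982 + 3·28.085 + 8·15.999.

278.33 g/mol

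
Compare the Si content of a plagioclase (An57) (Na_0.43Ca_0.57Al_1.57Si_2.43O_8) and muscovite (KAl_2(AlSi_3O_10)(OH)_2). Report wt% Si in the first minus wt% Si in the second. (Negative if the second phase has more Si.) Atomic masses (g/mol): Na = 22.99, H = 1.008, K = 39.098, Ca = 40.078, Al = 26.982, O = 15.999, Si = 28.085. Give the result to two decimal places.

4.00 percentage points

Si in Na_0.43Ca_0.57Al_1.57Si_2.43O_8: molar mass 271.330 g/mol; 2.43×28.085 = 68.247 g → 25.15 wt%.
Si in KAl_2(AlSi_3O_10)(OH)_2: molar mass 398.303 g/mol; 3×28.085 = 84.255 g → 21.15 wt%.
Difference = 25.15 − 21.15 = 4.00 percentage points.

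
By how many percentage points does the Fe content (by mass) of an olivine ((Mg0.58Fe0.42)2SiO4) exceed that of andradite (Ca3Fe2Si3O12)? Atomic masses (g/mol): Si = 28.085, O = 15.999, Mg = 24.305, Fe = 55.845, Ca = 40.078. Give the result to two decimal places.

6.08 percentage points

M((Mg0.58Fe0.42)2SiO4) = 167.185 g/mol, so wt% Fe = 46.910/167.185 × 100 = 28.06%.
M(Ca3Fe2Si3O12) = 508.167 g/mol, so wt% Fe = 111.690/508.167 × 100 = 21.98%.
28.06 − 21.98 = 6.08 pp.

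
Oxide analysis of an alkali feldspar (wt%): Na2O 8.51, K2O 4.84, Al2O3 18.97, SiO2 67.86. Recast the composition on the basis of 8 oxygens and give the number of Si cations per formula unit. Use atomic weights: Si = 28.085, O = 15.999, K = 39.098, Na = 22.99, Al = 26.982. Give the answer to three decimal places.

Na2O: 8.51/61.979 = 0.13730 mol → 0.27460 mol Na, 0.13730 mol O.
K2O: 4.84/94.195 = 0.05138 mol → 0.10276 mol K, 0.05138 mol O.
Al2O3: 18.97/101.961 = 0.18605 mol → 0.37210 mol Al, 0.55815 mol O.
SiO2: 67.86/60.083 = 1.12944 mol → 1.12944 mol Si, 2.25888 mol O.
Total oxygen = 3.00571 mol. Normalization factor = 8/3.00571 = 2.66160.
Si per 8 O = 1.12944 × 2.66160 = 3.006.

3.006 Si apfu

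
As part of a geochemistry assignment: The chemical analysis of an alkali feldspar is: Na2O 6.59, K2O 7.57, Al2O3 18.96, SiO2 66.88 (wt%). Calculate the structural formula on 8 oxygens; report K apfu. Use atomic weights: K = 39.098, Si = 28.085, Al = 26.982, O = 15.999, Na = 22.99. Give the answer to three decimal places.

0.433 K apfu

Na2O: 6.59/61.979 = 0.10633 mol → 0.21266 mol Na, 0.10633 mol O.
K2O: 7.57/94.195 = 0.08037 mol → 0.16074 mol K, 0.08037 mol O.
Al2O3: 18.96/101.961 = 0.18595 mol → 0.37190 mol Al, 0.55785 mol O.
SiO2: 66.88/60.083 = 1.11313 mol → 1.11313 mol Si, 2.22626 mol O.
Total oxygen = 2.97081 mol. Normalization factor = 8/2.97081 = 2.69287.
K per 8 O = 0.16074 × 2.69287 = 0.433.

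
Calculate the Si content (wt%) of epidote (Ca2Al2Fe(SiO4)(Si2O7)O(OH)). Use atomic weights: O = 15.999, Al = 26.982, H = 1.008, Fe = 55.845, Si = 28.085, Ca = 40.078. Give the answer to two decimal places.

M(Ca2Al2Fe(SiO4)(Si2O7)O(OH)) = 483.215 g/mol.
Si contributes 3 × 28.085 = 84.255 g per mole.
84.255/483.215 = 0.1744 → 17.44%.

17.44 wt%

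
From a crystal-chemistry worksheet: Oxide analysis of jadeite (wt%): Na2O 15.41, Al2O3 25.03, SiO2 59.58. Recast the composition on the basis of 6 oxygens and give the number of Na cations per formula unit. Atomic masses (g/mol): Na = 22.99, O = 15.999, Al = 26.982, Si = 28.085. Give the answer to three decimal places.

Na2O (M=61.979): mol = 0.24863; Na = 0.49726, O = 0.24863.
Al2O3 (M=101.961): mol = 0.24549; Al = 0.49098, O = 0.73647.
SiO2 (M=60.083): mol = 0.99163; Si = 0.99163, O = 1.98326.
ΣO = 2.96836; factor = 6/ΣO = 2.02132.
Na apfu = 0.49726 × 2.02132 = 1.005.

1.005 Na apfu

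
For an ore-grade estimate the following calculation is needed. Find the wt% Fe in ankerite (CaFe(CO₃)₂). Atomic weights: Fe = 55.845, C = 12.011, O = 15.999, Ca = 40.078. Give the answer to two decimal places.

25.86 weight percent

M(CaFe(CO₃)₂) = 215.939 g/mol.
Fe contributes 1 × 55.845 = 55.845 g per mole.
55.845/215.939 = 0.2586 → 25.86%.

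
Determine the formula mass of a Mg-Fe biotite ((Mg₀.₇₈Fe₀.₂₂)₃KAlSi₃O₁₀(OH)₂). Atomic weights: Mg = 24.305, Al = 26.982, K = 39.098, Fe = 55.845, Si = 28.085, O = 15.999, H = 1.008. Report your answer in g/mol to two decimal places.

M = 2.34×24.305 + 0.66×55.845 + 1×39.098 + 1×26.982 + 3×28.085 + 12×15.999 + 2×1.008

438.07 g/mol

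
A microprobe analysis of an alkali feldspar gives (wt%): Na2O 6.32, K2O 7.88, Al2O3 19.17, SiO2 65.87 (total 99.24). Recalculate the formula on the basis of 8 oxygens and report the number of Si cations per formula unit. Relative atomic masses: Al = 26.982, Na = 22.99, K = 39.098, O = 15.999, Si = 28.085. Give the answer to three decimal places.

Na2O: 6.32/61.979 = 0.10197 mol → 0.20394 mol Na, 0.10197 mol O.
K2O: 7.88/94.195 = 0.08366 mol → 0.16732 mol K, 0.08366 mol O.
Al2O3: 19.17/101.961 = 0.18801 mol → 0.37602 mol Al, 0.56403 mol O.
SiO2: 65.87/60.083 = 1.09632 mol → 1.09632 mol Si, 2.19264 mol O.
Total oxygen = 2.94230 mol. Normalization factor = 8/2.94230 = 2.71896.
Si per 8 O = 1.09632 × 2.71896 = 2.981.

2.981 Si apfu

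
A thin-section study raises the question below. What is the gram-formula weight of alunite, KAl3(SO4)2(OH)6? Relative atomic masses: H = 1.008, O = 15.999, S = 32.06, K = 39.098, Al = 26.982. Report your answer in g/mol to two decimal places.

The formula mass is the sum 1*39.098 + 3*26.982 + 2*32.06 + 14*15.999 + 6*1.008.

414.20 g/mol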